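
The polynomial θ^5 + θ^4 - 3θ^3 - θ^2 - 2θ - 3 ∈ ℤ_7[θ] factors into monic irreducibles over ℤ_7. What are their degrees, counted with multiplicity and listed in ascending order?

1, 2, 2

Write g(θ) = θ^5 + θ^4 - 3θ^3 - θ^2 - 2θ - 3.
Linear factors from roots: (θ - 1).
Complete factorization: g(θ) = (θ - 1)·(θ^2 - 3θ - 2)·(θ^2 - 2θ + 2).
Factor degrees with multiplicity: 1 + 2 + 2 = 5.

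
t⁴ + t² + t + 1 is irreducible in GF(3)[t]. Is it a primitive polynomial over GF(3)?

Write f(t) = t⁴ + t² + t + 1.
|GF(3^4)^×| = 3^4 − 1 = 80. Prime factorization: 80 = 2^4·5.
f is primitive ⇔ t has order 80 in GF(3)[t]/(f), i.e. t^(80/q) ≠ 1 for each prime q | 80.
t^(40) mod f = 1
t^(16) mod f = t³ + 2.
Since t^(40) = 1, the order of t divides 40 < 80; not primitive.

No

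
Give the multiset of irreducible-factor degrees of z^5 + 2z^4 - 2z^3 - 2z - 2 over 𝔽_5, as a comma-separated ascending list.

5

Write f(z) = z^5 + 2z^4 - 2z^3 - 2z - 2.
Roots in 𝔽_5: f(0) = 3; f(1) = 2; f(2) = 2; f(3) = 3; f(4) = 3.
Complete factorization: f(z) = (z^5 + 2z^4 - 2z^3 - 2z - 2).
Factor degrees with multiplicity: 5 = 5.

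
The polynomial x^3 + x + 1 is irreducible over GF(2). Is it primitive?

Yes

Write f(x) = x^3 + x + 1.
|GF(2^3)^×| = 2^3 − 1 = 7. Prime factorization: 7 = 7.
f is primitive ⇔ x has order 7 in GF(2)[x]/(f), i.e. x^(7/q) ≠ 1 for each prime q | 7.
x^(1) mod f = x.
None equal 1, so x has full order 7; f is primitive.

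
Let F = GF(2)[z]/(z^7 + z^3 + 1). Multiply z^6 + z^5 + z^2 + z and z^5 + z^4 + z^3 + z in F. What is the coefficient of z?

1

Multiply in GF(2)[z]: (z^6 + z^5 + z^2 + z)·(z^5 + z^4 + z^3 + z) = z^11 + z^8 + z^6 + z^4 + z^3 + z^2.
Reduce using z^7 ≡ z^3 + 1 (mod z^7 + z^3 + 1).
Reduced: z^6 + z^4 + z^2 + z + 1.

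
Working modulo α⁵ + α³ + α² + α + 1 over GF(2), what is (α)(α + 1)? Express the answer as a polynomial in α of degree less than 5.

Multiply in GF(2)[α]: (α)·(α + 1) = α² + α.
Reduced: α² + α.

α^2 + α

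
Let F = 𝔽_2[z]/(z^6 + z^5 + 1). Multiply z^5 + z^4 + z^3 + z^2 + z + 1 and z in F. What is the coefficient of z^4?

Multiply in 𝔽_2[z]: (z^5 + z^4 + z^3 + z^2 + z + 1)·(z) = z^6 + z^5 + z^4 + z^3 + z^2 + z.
Reduce using z^6 ≡ z^5 + 1 (mod z^6 + z^5 + 1).
Reduced: z^4 + z^3 + z^2 + z + 1.

1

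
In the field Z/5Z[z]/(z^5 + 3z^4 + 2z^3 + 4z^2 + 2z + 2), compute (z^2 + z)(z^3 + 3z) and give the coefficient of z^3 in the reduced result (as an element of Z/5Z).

Multiply in Z/5Z[z]: (z^2 + z)·(z^3 + 3z) = z^5 + z^4 + 3z^3 + 3z^2.
Reduce using z^5 ≡ 2z^4 + 3z^3 + z^2 + 3z + 3 (mod z^5 + 3z^4 + 2z^3 + 4z^2 + 2z + 2).
Reduced: 3z^4 + z^3 + 4z^2 + 3z + 3.

1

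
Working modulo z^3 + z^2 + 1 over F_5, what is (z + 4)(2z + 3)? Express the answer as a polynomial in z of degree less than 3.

2z^2 + z + 2

Multiply in F_5[z]: (z + 4)·(2z + 3) = 2z^2 + z + 2.
Reduced: 2z^2 + z + 2.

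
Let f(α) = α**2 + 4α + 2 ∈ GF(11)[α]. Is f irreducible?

Yes

Check each element of GF(11) for a root: f(0)=2, f(1)=7, f(2)=3, f(3)=1, f(4)=1, f(5)=3, f(6)=7, f(7)=2, f(8)=10, f(9)=9, f(10)=10.
No roots. A degree-2 polynomial over a field with no linear factor is irreducible.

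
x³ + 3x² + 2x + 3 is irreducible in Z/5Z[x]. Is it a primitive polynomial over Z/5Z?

Yes

Write f(x) = x³ + 3x² + 2x + 3.
|GF(5^3)^×| = 5^3 − 1 = 124. Prime factorization: 124 = 2^2·31.
f is primitive ⇔ x has order 124 in GF(5)[x]/(f), i.e. x^(124/q) ≠ 1 for each prime q | 124.
x^(62) mod f = 4.
x^(4) mod f = 2x² + 3x + 4.
None equal 1, so x has full order 124; f is primitive.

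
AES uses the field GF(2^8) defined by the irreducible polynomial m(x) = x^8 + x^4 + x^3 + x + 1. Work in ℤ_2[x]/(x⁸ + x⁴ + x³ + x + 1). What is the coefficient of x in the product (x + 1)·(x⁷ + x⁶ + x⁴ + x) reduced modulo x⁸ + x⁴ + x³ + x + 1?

0

Multiply in ℤ_2[x]: (x + 1)·(x⁷ + x⁶ + x⁴ + x) = x⁸ + x⁶ + x⁵ + x⁴ + x² + x.
Reduce using x⁸ ≡ x⁴ + x³ + x + 1 (mod x⁸ + x⁴ + x³ + x + 1).
Reduced: x⁶ + x⁵ + x³ + x² + 1.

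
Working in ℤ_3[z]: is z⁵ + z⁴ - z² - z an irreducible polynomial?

Write m(z) = z⁵ + z⁴ - z² - z.
Check for roots in ℤ_3: m(0) = 0 → root; m(1) = 0 → root; m(2) = 0 → root.
m(0) = 0, so (z) divides m(z); m is reducible.

No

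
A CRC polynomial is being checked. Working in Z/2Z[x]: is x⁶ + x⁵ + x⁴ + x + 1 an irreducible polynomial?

Yes

Write h(x) = x⁶ + x⁵ + x⁴ + x + 1.
Check for roots in Z/2Z: h(0) = 1; h(1) = 1.
No roots, so no linear factors.
Monic irreducibles of degree 2 over GF(2): x² + x + 1.
None of them divide h (all give nonzero remainder).
Monic irreducibles of degree 3 over GF(2): x³ + x + 1, x³ + x² + 1.
None of them divide h (all give nonzero remainder).
No irreducible factor of degree ≤ 3 exists, so h is irreducible over GF(2).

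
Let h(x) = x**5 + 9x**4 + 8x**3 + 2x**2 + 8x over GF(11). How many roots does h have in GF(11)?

Evaluate at each of the 11 elements of GF(11):
h(0) = 0 → root; h(1) = 6; h(2) = 0 → root; h(3) = 9; h(4) = 10; h(5) = 6; h(6) = 3; h(7) = 9; h(8) = 0 → root; h(9) = 7; h(10) = 5.
Roots: {0, 2, 8}.

3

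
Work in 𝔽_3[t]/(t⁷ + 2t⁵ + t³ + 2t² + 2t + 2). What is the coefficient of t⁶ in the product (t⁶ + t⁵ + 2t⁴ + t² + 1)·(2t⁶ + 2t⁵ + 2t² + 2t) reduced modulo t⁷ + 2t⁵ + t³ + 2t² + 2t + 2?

Multiply in 𝔽_3[t]: (t⁶ + t⁵ + 2t⁴ + t² + 1)·(2t⁶ + 2t⁵ + 2t² + 2t) = 2t¹² + t¹¹ + t⁹ + t⁸ + 2t⁶ + 2t⁴ + 2t³ + 2t² + 2t.
Reduce using t⁷ ≡ t⁵ + 2t³ + t² + t + 1 (mod t⁷ + 2t⁵ + t³ + 2t² + 2t + 2).
Reduced: t⁶ + t³ + 2t².

1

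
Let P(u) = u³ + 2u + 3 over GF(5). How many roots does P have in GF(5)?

Evaluate at each of the 5 elements of GF(5):
P(0) = 3; P(1) = 1; P(2) = 0 → root; P(3) = 1; P(4) = 0 → root.
Roots: {2, 4}.

2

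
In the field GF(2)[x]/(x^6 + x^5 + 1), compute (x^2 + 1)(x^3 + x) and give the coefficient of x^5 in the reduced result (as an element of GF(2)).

1

Multiply in GF(2)[x]: (x^2 + 1)·(x^3 + x) = x^5 + x.
Reduced: x^5 + x.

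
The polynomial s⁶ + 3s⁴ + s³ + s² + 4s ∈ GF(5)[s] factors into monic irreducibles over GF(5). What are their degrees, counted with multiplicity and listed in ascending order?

Write f(s) = s⁶ + 3s⁴ + s³ + s² + 4s.
Roots in GF(5): f(0) = 0 → root; f(1) = 0 → root; f(2) = 2; f(3) = 0 → root; f(4) = 0 → root.
Linear factors from roots: (s), (s + 4), (s + 2), (s + 1).
Complete factorization: f(s) = (s)·(s + 1)·(s + 2)·(s + 4)·(s² + 3s + 3).
Factor degrees with multiplicity: 1 + 1 + 1 + 1 + 2 = 6.

1, 1, 1, 1, 2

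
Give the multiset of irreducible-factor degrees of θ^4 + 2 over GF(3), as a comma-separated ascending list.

1, 1, 2

Write g(θ) = θ^4 + 2.
Roots in GF(3): g(0) = 2; g(1) = 0 → root; g(2) = 0 → root.
Linear factors from roots: (θ + 2), (θ + 1).
Complete factorization: g(θ) = (θ + 1)·(θ + 2)·(θ^2 + 1).
Factor degrees with multiplicity: 1 + 1 + 2 = 4.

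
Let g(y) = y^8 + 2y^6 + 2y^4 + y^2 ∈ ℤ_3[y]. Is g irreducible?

No

Check for roots in ℤ_3: g(0) = 0 → root; g(1) = 0 → root; g(2) = 0 → root.
g(0) = 0, so (y) divides g(y); g is reducible.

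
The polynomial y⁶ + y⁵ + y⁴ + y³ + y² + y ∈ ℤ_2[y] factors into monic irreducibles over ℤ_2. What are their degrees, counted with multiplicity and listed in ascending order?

1, 1, 2, 2

Write h(y) = y⁶ + y⁵ + y⁴ + y³ + y² + y.
Roots in ℤ_2: h(0) = 0 → root; h(1) = 0 → root.
Linear factors from roots: (y), (y + 1).
Complete factorization: h(y) = (y)·(y + 1)·(y² + y + 1)^2.
Factor degrees with multiplicity: 1 + 1 + 2 + 2 = 6.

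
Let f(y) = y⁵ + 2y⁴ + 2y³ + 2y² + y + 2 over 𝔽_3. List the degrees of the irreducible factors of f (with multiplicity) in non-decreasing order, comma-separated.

5

Roots in 𝔽_3: f(0) = 2; f(1) = 1; f(2) = 2.
Complete factorization: f(y) = (y⁵ + 2y⁴ + 2y³ + 2y² + y + 2).
Factor degrees with multiplicity: 5 = 5.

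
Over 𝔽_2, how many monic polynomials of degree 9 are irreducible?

Gauss's count: N_{2}(9) = (1/9) Σ_{d|9} μ(9/d)·2^d.
Divisors of 9: 1, 3, 9; μ(9/d) for each: 0, -1, 1.
Σ = − 2^3 + 2^9 = 504.
N = 504/9 = 56.

56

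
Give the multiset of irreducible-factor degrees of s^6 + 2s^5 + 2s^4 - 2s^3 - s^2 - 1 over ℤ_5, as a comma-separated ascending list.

2, 4

Write g(s) = s^6 + 2s^5 + 2s^4 - 2s^3 - s^2 - 1.
Roots in ℤ_5: g(0) = 4; g(1) = 1; g(2) = 4; g(3) = 3; g(4) = 1.
Complete factorization: g(s) = (s^2 - s + 1)·(s^4 - 2s^3 - s^2 - s - 1).
Factor degrees with multiplicity: 2 + 4 = 6.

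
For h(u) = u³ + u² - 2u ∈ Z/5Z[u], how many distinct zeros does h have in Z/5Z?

3

Evaluate at each of the 5 elements of Z/5Z:
h(0) = 0 → root; h(1) = 0 → root; h(2) = 3; h(3) = 0 → root; h(4) = 2.
Roots: {0, 1, 3}.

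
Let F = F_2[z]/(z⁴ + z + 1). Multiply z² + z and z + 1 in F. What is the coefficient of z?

1

Multiply in F_2[z]: (z² + z)·(z + 1) = z³ + z.
Reduced: z³ + z.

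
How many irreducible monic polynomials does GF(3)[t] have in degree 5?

48

The number of monic irreducibles of degree 5 over GF(3) is (1/5)·Σ_{d∣5} μ(5/d) 3^d.
Divisors of 5: 1, 5; μ(5/d) for each: -1, 1.
Σ = − 3^1 + 3^5 = 240.
N = 240/5 = 48.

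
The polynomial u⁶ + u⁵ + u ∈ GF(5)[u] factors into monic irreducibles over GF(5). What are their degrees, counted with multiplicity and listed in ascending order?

Write f(u) = u⁶ + u⁵ + u.
Roots in GF(5): f(0) = 0 → root; f(1) = 3; f(2) = 3; f(3) = 0 → root; f(4) = 4.
Linear factors from roots: (u), (u + 2).
Complete factorization: f(u) = (u)·(u + 2)·(u² + u + 1)·(u² - 2u - 2).
Factor degrees with multiplicity: 1 + 1 + 2 + 2 = 6.

1, 1, 2, 2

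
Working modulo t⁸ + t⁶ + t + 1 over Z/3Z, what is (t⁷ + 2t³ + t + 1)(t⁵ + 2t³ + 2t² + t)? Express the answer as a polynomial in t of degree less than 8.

t^7 + t^5 + 1

Multiply in Z/3Z[t]: (t⁷ + 2t³ + t + 1)·(t⁵ + 2t³ + 2t² + t) = t¹² + 2t¹⁰ + 2t⁹ + 2t⁶ + 2t⁵ + t⁴ + t³ + t.
Reduce using t⁸ ≡ 2t⁶ + 2t + 2 (mod t⁸ + t⁶ + t + 1).
Reduced: t⁷ + t⁵ + 1.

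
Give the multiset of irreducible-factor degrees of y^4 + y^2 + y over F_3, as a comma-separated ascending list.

1, 1, 2

Write f(y) = y^4 + y^2 + y.
Roots in F_3: f(0) = 0 → root; f(1) = 0 → root; f(2) = 1.
Linear factors from roots: (y), (y - 1).
Complete factorization: f(y) = (y)·(y - 1)·(y^2 + y - 1).
Factor degrees with multiplicity: 1 + 1 + 2 = 4.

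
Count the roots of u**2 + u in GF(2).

Write g(u) = u**2 + u.
Evaluate at each of the 2 elements of GF(2):
g(0) = 0 → root; g(1) = 0 → root.
Roots: {0, 1}.

2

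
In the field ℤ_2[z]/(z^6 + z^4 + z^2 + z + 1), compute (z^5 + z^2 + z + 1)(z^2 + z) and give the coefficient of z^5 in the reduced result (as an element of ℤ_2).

1

Multiply in ℤ_2[z]: (z^5 + z^2 + z + 1)·(z^2 + z) = z^7 + z^6 + z^4 + z.
Reduce using z^6 ≡ z^4 + z^2 + z + 1 (mod z^6 + z^4 + z^2 + z + 1).
Reduced: z^5 + z^3 + z + 1.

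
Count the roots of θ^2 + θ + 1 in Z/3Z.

Write h(θ) = θ^2 + θ + 1.
Evaluate at each of the 3 elements of Z/3Z:
h(0) = 1; h(1) = 0 → root; h(2) = 1.
Roots: {1}.

1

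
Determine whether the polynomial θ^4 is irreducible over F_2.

Write g(θ) = θ^4.
Check for roots in F_2: g(0) = 0 → root; g(1) = 1.
g(0) = 0, so (θ) divides g(θ); g is reducible.

No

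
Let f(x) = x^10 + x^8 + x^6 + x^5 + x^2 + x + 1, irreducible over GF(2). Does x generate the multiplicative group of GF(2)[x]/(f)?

|GF(2^10)^×| = 2^10 − 1 = 1023. Prime factorization: 1023 = 3·11·31.
f is primitive ⇔ x has order 1023 in GF(2)[x]/(f), i.e. x^(1023/q) ≠ 1 for each prime q | 1023.
x^(341) mod f = 1
x^(93) mod f = x^9 + x^8 + x^6 + x^3 + x^2 + x.
x^(33) mod f = x^9 + x^7 + x.
Since x^(341) = 1, the order of x divides 341 < 1023; not primitive.

No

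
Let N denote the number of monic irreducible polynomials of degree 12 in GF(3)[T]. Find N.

44220

x^(3^12) − x is the product of all monic irreducibles of degree dividing 12; Möbius inversion gives N = (1/12) Σ μ(12/d)·3^d.
Divisors of 12: 1, 2, 3, 4, 6, 12; μ(12/d) for each: 0, 1, 0, -1, -1, 1.
Σ = 3^2 − 3^4 − 3^6 + 3^12 = 530640.
N = 530640/12 = 44220.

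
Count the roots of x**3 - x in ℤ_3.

Write P(x) = x**3 - x.
Evaluate at each of the 3 elements of ℤ_3:
P(0) = 0 → root; P(1) = 0 → root; P(2) = 0 → root.
Roots: {0, 1, 2}.

3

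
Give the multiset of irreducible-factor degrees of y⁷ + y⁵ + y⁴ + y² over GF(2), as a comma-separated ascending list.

1, 1, 1, 1, 1, 2

Write h(y) = y⁷ + y⁵ + y⁴ + y².
Roots in GF(2): h(0) = 0 → root; h(1) = 0 → root.
Linear factors from roots: (y), (y + 1).
Complete factorization: h(y) = (y)^2·(y + 1)^3·(y² + y + 1).
Factor degrees with multiplicity: 1 + 1 + 1 + 1 + 1 + 2 = 7.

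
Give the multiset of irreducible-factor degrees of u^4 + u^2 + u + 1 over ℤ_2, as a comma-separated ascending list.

Write g(u) = u^4 + u^2 + u + 1.
Roots in ℤ_2: g(0) = 1; g(1) = 0 → root.
Linear factors from roots: (u + 1).
Complete factorization: g(u) = (u + 1)·(u^3 + u^2 + 1).
Factor degrees with multiplicity: 1 + 3 = 4.

1, 3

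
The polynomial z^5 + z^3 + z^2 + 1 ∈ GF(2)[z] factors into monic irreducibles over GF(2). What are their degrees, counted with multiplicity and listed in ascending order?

Write h(z) = z^5 + z^3 + z^2 + 1.
Roots in GF(2): h(0) = 1; h(1) = 0 → root.
Linear factors from roots: (z + 1).
Complete factorization: h(z) = (z + 1)^3·(z^2 + z + 1).
Factor degrees with multiplicity: 1 + 1 + 1 + 2 = 5.

1, 1, 1, 2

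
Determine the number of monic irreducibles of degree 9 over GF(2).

The number of monic irreducibles of degree 9 over GF(2) is (1/9)·Σ_{d∣9} μ(9/d) 2^d.
Divisors of 9: 1, 3, 9; μ(9/d) for each: 0, -1, 1.
Σ = − 2^3 + 2^9 = 504.
N = 504/9 = 56.

56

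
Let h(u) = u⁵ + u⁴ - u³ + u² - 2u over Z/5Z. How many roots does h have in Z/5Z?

Evaluate at each of the 5 elements of Z/5Z:
h(0) = 0 → root; h(1) = 0 → root; h(2) = 0 → root; h(3) = 0 → root; h(4) = 4.
Roots: {0, 1, 2, 3}.

4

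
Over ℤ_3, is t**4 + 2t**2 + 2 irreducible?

Yes

Write P(t) = t**4 + 2t**2 + 2.
Check for roots in ℤ_3: P(0) = 2; P(1) = 2; P(2) = 2.
No roots, so no linear factors.
Monic irreducibles of degree 2 over GF(3): t**2 + 1, t**2 + t + 2, t**2 + 2t + 2.
None of them divide P (all give nonzero remainder).
No irreducible factor of degree ≤ 2 exists, so P is irreducible over GF(3).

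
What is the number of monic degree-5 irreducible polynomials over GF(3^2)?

11808

The number of monic irreducibles of degree 5 over GF(9) is (1/5)·Σ_{d∣5} μ(5/d) 9^d.
Divisors of 5: 1, 5; μ(5/d) for each: -1, 1.
Σ = − 9^1 + 9^5 = 59040.
N = 59040/5 = 11808.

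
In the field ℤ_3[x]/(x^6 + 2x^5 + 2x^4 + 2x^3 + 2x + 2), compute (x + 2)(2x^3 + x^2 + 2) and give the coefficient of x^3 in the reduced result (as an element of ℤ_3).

Multiply in ℤ_3[x]: (x + 2)·(2x^3 + x^2 + 2) = 2x^4 + 2x^3 + 2x^2 + 2x + 1.
Reduced: 2x^4 + 2x^3 + 2x^2 + 2x + 1.

2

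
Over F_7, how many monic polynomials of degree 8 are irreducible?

By the necklace-counting formula, N_7(8) = (1/8) Σ_{d|8} μ(8/d)·7^d.
Divisors of 8: 1, 2, 4, 8; μ(8/d) for each: 0, 0, -1, 1.
Σ = − 7^4 + 7^8 = 5762400.
N = 5762400/8 = 720300.

720300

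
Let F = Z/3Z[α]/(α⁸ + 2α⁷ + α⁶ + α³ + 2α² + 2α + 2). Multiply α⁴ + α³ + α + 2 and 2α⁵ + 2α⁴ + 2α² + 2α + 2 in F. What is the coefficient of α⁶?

Multiply in Z/3Z[α]: (α⁴ + α³ + α + 2)·(2α⁵ + 2α⁴ + 2α² + 2α + 2) = 2α⁹ + α⁸ + 2α⁷ + α⁶ + α⁵ + 2α⁴ + α³ + 1.
Reduce using α⁸ ≡ α⁷ + 2α⁶ + 2α³ + α² + α + 1 (mod α⁸ + 2α⁷ + α⁶ + α³ + 2α² + 2α + 2).
Reduced: α⁶ + α⁵ + 2α² + 2α + 1.

1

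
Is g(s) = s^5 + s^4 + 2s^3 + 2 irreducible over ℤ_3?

No

Check for roots in ℤ_3: g(0) = 2; g(1) = 0 → root; g(2) = 0 → root.
g(1) = 0, so (s − 1) divides g(s); g is reducible.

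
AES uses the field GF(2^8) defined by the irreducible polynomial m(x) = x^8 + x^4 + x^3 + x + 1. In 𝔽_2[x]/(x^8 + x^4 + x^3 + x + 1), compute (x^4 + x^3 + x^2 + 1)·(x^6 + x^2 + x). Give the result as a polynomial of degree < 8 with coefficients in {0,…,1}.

Multiply in 𝔽_2[x]: (x^4 + x^3 + x^2 + 1)·(x^6 + x^2 + x) = x^10 + x^9 + x^8 + x^3 + x^2 + x.
Reduce using x^8 ≡ x^4 + x^3 + x + 1 (mod x^8 + x^4 + x^3 + x + 1).
Reduced: x^6 + x^3 + x^2 + x + 1.

x^6 + x^3 + x^2 + x + 1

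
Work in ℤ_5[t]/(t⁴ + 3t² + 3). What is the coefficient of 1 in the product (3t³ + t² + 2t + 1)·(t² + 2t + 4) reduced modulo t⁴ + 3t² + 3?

3

Multiply in ℤ_5[t]: (3t³ + t² + 2t + 1)·(t² + 2t + 4) = 3t⁵ + 2t⁴ + t³ + 4t² + 4.
Reduce using t⁴ ≡ 2t² + 2 (mod t⁴ + 3t² + 3).
Reduced: 2t³ + 3t² + t + 3.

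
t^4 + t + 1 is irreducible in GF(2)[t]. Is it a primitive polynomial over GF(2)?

Yes

Write f(t) = t^4 + t + 1.
|GF(2^4)^×| = 2^4 − 1 = 15. Prime factorization: 15 = 3·5.
f is primitive ⇔ t has order 15 in GF(2)[t]/(f), i.e. t^(15/q) ≠ 1 for each prime q | 15.
t^(5) mod f = t^2 + t.
t^(3) mod f = t^3.
None equal 1, so t has full order 15; f is primitive.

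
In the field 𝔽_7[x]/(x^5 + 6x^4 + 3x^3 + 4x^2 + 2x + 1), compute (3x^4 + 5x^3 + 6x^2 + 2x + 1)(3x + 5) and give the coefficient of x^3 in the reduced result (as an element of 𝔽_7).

Multiply in 𝔽_7[x]: (3x^4 + 5x^3 + 6x^2 + 2x + 1)·(3x + 5) = 2x^5 + 2x^4 + x^3 + x^2 + 6x + 5.
Reduce using x^5 ≡ x^4 + 4x^3 + 3x^2 + 5x + 6 (mod x^5 + 6x^4 + 3x^3 + 4x^2 + 2x + 1).
Reduced: 4x^4 + 2x^3 + 2x + 3.

2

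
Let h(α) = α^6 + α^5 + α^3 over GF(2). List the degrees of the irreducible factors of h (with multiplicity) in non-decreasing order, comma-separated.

Roots in GF(2): h(0) = 0 → root; h(1) = 1.
Linear factors from roots: (α).
Complete factorization: h(α) = (α)^3·(α^3 + α^2 + 1).
Factor degrees with multiplicity: 1 + 1 + 1 + 3 = 6.

1, 1, 1, 3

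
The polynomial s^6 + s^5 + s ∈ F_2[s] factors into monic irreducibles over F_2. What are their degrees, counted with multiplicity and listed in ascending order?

1, 2, 3

Write g(s) = s^6 + s^5 + s.
Roots in F_2: g(0) = 0 → root; g(1) = 1.
Linear factors from roots: (s).
Complete factorization: g(s) = (s)·(s^2 + s + 1)·(s^3 + s + 1).
Factor degrees with multiplicity: 1 + 2 + 3 = 6.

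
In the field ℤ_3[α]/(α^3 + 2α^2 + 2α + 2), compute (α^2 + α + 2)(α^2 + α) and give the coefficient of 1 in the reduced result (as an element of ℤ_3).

Multiply in ℤ_3[α]: (α^2 + α + 2)·(α^2 + α) = α^4 + 2α^3 + 2α.
Reduce using α^3 ≡ α^2 + α + 1 (mod α^3 + 2α^2 + 2α + 2).
Reduced: α^2.

0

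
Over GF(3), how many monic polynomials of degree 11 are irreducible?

16104

Gauss's count: N_{3}(11) = (1/11) Σ_{d|11} μ(11/d)·3^d.
Divisors of 11: 1, 11; μ(11/d) for each: -1, 1.
Σ = − 3^1 + 3^11 = 177144.
N = 177144/11 = 16104.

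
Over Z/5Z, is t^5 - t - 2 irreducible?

Yes

Write g(t) = t^5 - t - 2.
Check for roots in Z/5Z: g(0) = 3; g(1) = 3; g(2) = 3; g(3) = 3; g(4) = 3.
No roots, so no linear factors.
Degree-2 irreducible divisors: test the 10 monic irreducibles of degree 2 over GF(5).
None of them divide g (all give nonzero remainder).
No irreducible factor of degree ≤ 2 exists, so g is irreducible over GF(5).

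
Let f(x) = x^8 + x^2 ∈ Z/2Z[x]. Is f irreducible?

No

Check for roots in Z/2Z: f(0) = 0 → root; f(1) = 0 → root.
f(0) = 0, so (x) divides f(x); f is reducible.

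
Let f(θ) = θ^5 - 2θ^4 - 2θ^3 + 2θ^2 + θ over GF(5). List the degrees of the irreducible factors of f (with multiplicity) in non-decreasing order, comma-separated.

Roots in GF(5): f(0) = 0 → root; f(1) = 0 → root; f(2) = 4; f(3) = 3; f(4) = 0 → root.
Linear factors from roots: (θ), (θ - 1), (θ + 1).
Complete factorization: f(θ) = (θ)·(θ + 1)·(θ - 1)·(θ^2 - 2θ - 1).
Factor degrees with multiplicity: 1 + 1 + 1 + 2 = 5.

1, 1, 1, 2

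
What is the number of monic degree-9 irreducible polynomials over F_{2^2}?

29120

The number of monic irreducibles of degree 9 over GF(4) is (1/9)·Σ_{d∣9} μ(9/d) 4^d.
Divisors of 9: 1, 3, 9; μ(9/d) for each: 0, -1, 1.
Σ = − 4^3 + 4^9 = 262080.
N = 262080/9 = 29120.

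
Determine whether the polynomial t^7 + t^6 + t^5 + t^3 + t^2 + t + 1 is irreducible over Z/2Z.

Yes

Write f(t) = t^7 + t^6 + t^5 + t^3 + t^2 + t + 1.
Check for roots in Z/2Z: f(0) = 1; f(1) = 1.
No roots, so no linear factors.
Monic irreducibles of degree 2 over GF(2): t^2 + t + 1.
None of them divide f (all give nonzero remainder).
Monic irreducibles of degree 3 over GF(2): t^3 + t + 1, t^3 + t^2 + 1.
None of them divide f (all give nonzero remainder).
No irreducible factor of degree ≤ 3 exists, so f is irreducible over GF(2).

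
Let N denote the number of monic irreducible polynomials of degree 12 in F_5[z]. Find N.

20343700

By the necklace-counting formula, N_5(12) = (1/12) Σ_{d|12} μ(12/d)·5^d.
Divisors of 12: 1, 2, 3, 4, 6, 12; μ(12/d) for each: 0, 1, 0, -1, -1, 1.
Σ = 5^2 − 5^4 − 5^6 + 5^12 = 244124400.
N = 244124400/12 = 20343700.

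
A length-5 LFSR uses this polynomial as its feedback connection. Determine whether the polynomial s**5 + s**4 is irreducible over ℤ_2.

No

Write g(s) = s**5 + s**4.
Check for roots in ℤ_2: g(0) = 0 → root; g(1) = 0 → root.
g(0) = 0, so (s) divides g(s); g is reducible.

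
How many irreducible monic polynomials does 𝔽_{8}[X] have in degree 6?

The number of monic irreducibles of degree 6 over GF(8) is (1/6)·Σ_{d∣6} μ(6/d) 8^d.
Divisors of 6: 1, 2, 3, 6; μ(6/d) for each: 1, -1, -1, 1.
Σ = 8^1 − 8^2 − 8^3 + 8^6 = 261576.
N = 261576/6 = 43596.

43596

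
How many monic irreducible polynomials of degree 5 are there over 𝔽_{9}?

11808

By the necklace-counting formula, N_9(5) = (1/5) Σ_{d|5} μ(5/d)·9^d.
Divisors of 5: 1, 5; μ(5/d) for each: -1, 1.
Σ = − 9^1 + 9^5 = 59040.
N = 59040/5 = 11808.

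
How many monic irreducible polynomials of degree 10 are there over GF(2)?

The number of monic irreducibles of degree 10 over GF(2) is (1/10)·Σ_{d∣10} μ(10/d) 2^d.
Divisors of 10: 1, 2, 5, 10; μ(10/d) for each: 1, -1, -1, 1.
Σ = 2^1 − 2^2 − 2^5 + 2^10 = 990.
N = 990/10 = 99.

99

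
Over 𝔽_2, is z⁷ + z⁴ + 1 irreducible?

Yes

Write h(z) = z⁷ + z⁴ + 1.
Check for roots in 𝔽_2: h(0) = 1; h(1) = 1.
No roots, so no linear factors.
Monic irreducibles of degree 2 over GF(2): z² + z + 1.
None of them divide h (all give nonzero remainder).
Monic irreducibles of degree 3 over GF(2): z³ + z + 1, z³ + z² + 1.
None of them divide h (all give nonzero remainder).
No irreducible factor of degree ≤ 3 exists, so h is irreducible over GF(2).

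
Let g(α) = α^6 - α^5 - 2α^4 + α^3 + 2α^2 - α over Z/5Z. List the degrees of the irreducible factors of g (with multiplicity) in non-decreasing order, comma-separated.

1, 1, 4

Roots in Z/5Z: g(0) = 0 → root; g(1) = 0 → root; g(2) = 4; g(3) = 1; g(4) = 2.
Linear factors from roots: (α), (α - 1).
Complete factorization: g(α) = (α)·(α - 1)·(α^4 - 2α^2 - α + 1).
Factor degrees with multiplicity: 1 + 1 + 4 = 6.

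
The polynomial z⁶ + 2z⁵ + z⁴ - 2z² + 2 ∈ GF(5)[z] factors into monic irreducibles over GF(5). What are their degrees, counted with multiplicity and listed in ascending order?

1, 1, 2, 2

Write h(z) = z⁶ + 2z⁵ + z⁴ - 2z² + 2.
Roots in GF(5): h(0) = 2; h(1) = 4; h(2) = 3; h(3) = 0 → root; h(4) = 0 → root.
Linear factors from roots: (z + 2), (z + 1).
Complete factorization: h(z) = (z + 1)·(z + 2)·(z² + 2z - 1)^2.
Factor degrees with multiplicity: 1 + 1 + 2 + 2 = 6.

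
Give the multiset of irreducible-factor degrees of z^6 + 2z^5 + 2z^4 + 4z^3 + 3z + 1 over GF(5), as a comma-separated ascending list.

1, 1, 1, 3

Write f(z) = z^6 + 2z^5 + 2z^4 + 4z^3 + 3z + 1.
Roots in GF(5): f(0) = 1; f(1) = 3; f(2) = 4; f(3) = 0 → root; f(4) = 0 → root.
Linear factors from roots: (z + 2), (z + 1).
Complete factorization: f(z) = (z + 1)·(z + 2)^2·(z^3 + 2z^2 + 4z + 4).
Factor degrees with multiplicity: 1 + 1 + 1 + 3 = 6.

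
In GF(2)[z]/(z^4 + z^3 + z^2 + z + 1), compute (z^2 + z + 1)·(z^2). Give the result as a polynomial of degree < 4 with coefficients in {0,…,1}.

z + 1

Multiply in GF(2)[z]: (z^2 + z + 1)·(z^2) = z^4 + z^3 + z^2.
Reduce using z^4 ≡ z^3 + z^2 + z + 1 (mod z^4 + z^3 + z^2 + z + 1).
Reduced: z + 1.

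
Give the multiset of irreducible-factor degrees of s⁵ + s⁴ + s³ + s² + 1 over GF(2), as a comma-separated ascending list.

5

Write g(s) = s⁵ + s⁴ + s³ + s² + 1.
Roots in GF(2): g(0) = 1; g(1) = 1.
Complete factorization: g(s) = (s⁵ + s⁴ + s³ + s² + 1).
Factor degrees with multiplicity: 5 = 5.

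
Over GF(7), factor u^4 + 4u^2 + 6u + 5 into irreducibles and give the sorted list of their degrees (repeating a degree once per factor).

1, 1, 2

Write h(u) = u^4 + 4u^2 + 6u + 5.
Linear factors from roots: (u + 5), (u + 4).
Complete factorization: h(u) = (u + 4)·(u + 5)·(u^2 + 5u + 2).
Factor degrees with multiplicity: 1 + 1 + 2 = 4.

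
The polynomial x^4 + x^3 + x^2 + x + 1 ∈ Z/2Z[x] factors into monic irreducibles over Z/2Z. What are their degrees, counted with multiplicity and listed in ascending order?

Write g(x) = x^4 + x^3 + x^2 + x + 1.
Roots in Z/2Z: g(0) = 1; g(1) = 1.
Complete factorization: g(x) = (x^4 + x^3 + x^2 + x + 1).
Factor degrees with multiplicity: 4 = 4.

4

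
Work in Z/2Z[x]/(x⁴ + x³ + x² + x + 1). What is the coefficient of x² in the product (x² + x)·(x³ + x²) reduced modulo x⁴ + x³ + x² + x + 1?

Multiply in Z/2Z[x]: (x² + x)·(x³ + x²) = x⁵ + x³.
Reduce using x⁴ ≡ x³ + x² + x + 1 (mod x⁴ + x³ + x² + x + 1).
Reduced: x³ + 1.

0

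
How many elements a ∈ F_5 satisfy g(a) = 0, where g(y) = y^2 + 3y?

2

Evaluate at each of the 5 elements of F_5:
g(0) = 0 → root; g(1) = 4; g(2) = 0 → root; g(3) = 3; g(4) = 3.
Roots: {0, 2}.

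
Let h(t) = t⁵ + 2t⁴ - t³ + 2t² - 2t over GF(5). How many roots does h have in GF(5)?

Evaluate at each of the 5 elements of GF(5):
h(0) = 0 → root; h(1) = 2; h(2) = 0 → root; h(3) = 0 → root; h(4) = 1.
Roots: {0, 2, 3}.

3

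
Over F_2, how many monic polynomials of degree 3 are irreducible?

2

x^(2^3) − x is the product of all monic irreducibles of degree dividing 3; Möbius inversion gives N = (1/3) Σ μ(3/d)·2^d.
Divisors of 3: 1, 3; μ(3/d) for each: -1, 1.
Σ = − 2^1 + 2^3 = 6.
N = 6/3 = 2.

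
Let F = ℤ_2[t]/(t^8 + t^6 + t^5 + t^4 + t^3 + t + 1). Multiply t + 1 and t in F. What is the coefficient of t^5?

0

Multiply in ℤ_2[t]: (t + 1)·(t) = t^2 + t.
Reduced: t^2 + t.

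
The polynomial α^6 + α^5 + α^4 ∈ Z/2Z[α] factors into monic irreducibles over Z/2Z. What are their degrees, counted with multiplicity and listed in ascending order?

Write h(α) = α^6 + α^5 + α^4.
Roots in Z/2Z: h(0) = 0 → root; h(1) = 1.
Linear factors from roots: (α).
Complete factorization: h(α) = (α)^4·(α^2 + α + 1).
Factor degrees with multiplicity: 1 + 1 + 1 + 1 + 2 = 6.

1, 1, 1, 1, 2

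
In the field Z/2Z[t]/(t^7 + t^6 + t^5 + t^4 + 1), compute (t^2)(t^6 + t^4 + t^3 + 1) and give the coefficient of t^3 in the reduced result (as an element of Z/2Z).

0

Multiply in Z/2Z[t]: (t^2)·(t^6 + t^4 + t^3 + 1) = t^8 + t^6 + t^5 + t^2.
Reduce using t^7 ≡ t^6 + t^5 + t^4 + 1 (mod t^7 + t^6 + t^5 + t^4 + 1).
Reduced: t^6 + t^5 + t^4 + t^2 + t + 1.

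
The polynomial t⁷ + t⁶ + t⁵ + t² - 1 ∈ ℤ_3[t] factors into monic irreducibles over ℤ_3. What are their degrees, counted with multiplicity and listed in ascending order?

Write h(t) = t⁷ + t⁶ + t⁵ + t² - 1.
Roots in ℤ_3: h(0) = 2; h(1) = 0 → root; h(2) = 2.
Linear factors from roots: (t - 1).
Complete factorization: h(t) = (t - 1)·(t² + 1)·(t² + t - 1)^2.
Factor degrees with multiplicity: 1 + 2 + 2 + 2 = 7.

1, 2, 2, 2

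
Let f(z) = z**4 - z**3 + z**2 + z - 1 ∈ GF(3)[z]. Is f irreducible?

Check for roots in GF(3): f(0) = 2; f(1) = 1; f(2) = 1.
No roots, so no linear factors.
Monic irreducibles of degree 2 over GF(3): z**2 + 1, z**2 + z - 1, z**2 - z - 1.
None of them divide f (all give nonzero remainder).
No irreducible factor of degree ≤ 2 exists, so f is irreducible over GF(3).

Yes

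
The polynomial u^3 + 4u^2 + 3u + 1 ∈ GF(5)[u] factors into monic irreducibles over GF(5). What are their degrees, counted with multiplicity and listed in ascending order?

Write g(u) = u^3 + 4u^2 + 3u + 1.
Roots in GF(5): g(0) = 1; g(1) = 4; g(2) = 1; g(3) = 3; g(4) = 1.
Complete factorization: g(u) = (u^3 + 4u^2 + 3u + 1).
Factor degrees with multiplicity: 3 = 3.

3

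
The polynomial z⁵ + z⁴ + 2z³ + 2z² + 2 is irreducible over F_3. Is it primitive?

No

Write f(z) = z⁵ + z⁴ + 2z³ + 2z² + 2.
|GF(3^5)^×| = 3^5 − 1 = 242. Prime factorization: 242 = 2·11^2.
f is primitive ⇔ z has order 242 in GF(3)[z]/(f), i.e. z^(242/q) ≠ 1 for each prime q | 242.
z^(121) mod f = 1
z^(22) mod f = z⁴ + 2z³ + z² + 1.
Since z^(121) = 1, the order of z divides 121 < 242; not primitive.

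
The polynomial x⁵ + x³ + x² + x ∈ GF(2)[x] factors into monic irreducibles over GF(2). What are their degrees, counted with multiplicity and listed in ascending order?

Write g(x) = x⁵ + x³ + x² + x.
Roots in GF(2): g(0) = 0 → root; g(1) = 0 → root.
Linear factors from roots: (x), (x + 1).
Complete factorization: g(x) = (x)·(x + 1)·(x³ + x² + 1).
Factor degrees with multiplicity: 1 + 1 + 3 = 5.

1, 1, 3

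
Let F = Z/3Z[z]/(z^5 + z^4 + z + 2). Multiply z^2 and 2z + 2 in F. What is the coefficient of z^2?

Multiply in Z/3Z[z]: (z^2)·(2z + 2) = 2z^3 + 2z^2.
Reduced: 2z^3 + 2z^2.

2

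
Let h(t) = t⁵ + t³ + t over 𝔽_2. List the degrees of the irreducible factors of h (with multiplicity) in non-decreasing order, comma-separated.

1, 2, 2

Roots in 𝔽_2: h(0) = 0 → root; h(1) = 1.
Linear factors from roots: (t).
Complete factorization: h(t) = (t)·(t² + t + 1)^2.
Factor degrees with multiplicity: 1 + 2 + 2 = 5.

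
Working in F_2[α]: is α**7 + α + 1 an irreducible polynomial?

Write m(α) = α**7 + α + 1.
Check for roots in F_2: m(0) = 1; m(1) = 1.
No roots, so no linear factors.
Monic irreducibles of degree 2 over GF(2): α**2 + α + 1.
None of them divide m (all give nonzero remainder).
Monic irreducibles of degree 3 over GF(2): α**3 + α + 1, α**3 + α**2 + 1.
None of them divide m (all give nonzero remainder).
No irreducible factor of degree ≤ 3 exists, so m is irreducible over GF(2).

Yes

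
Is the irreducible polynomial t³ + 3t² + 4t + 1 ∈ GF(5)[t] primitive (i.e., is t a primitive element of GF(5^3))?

No

Write f(t) = t³ + 3t² + 4t + 1.
|GF(5^3)^×| = 5^3 − 1 = 124. Prime factorization: 124 = 2^2·31.
f is primitive ⇔ t has order 124 in GF(5)[t]/(f), i.e. t^(124/q) ≠ 1 for each prime q | 124.
t^(62) mod f = 1
t^(4) mod f = t + 3.
Since t^(62) = 1, the order of t divides 62 < 124; not primitive.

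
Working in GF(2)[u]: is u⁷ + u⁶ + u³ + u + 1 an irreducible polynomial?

Yes

Write m(u) = u⁷ + u⁶ + u³ + u + 1.
Check for roots in GF(2): m(0) = 1; m(1) = 1.
No roots, so no linear factors.
Monic irreducibles of degree 2 over GF(2): u² + u + 1.
None of them divide m (all give nonzero remainder).
Monic irreducibles of degree 3 over GF(2): u³ + u + 1, u³ + u² + 1.
None of them divide m (all give nonzero remainder).
No irreducible factor of degree ≤ 3 exists, so m is irreducible over GF(2).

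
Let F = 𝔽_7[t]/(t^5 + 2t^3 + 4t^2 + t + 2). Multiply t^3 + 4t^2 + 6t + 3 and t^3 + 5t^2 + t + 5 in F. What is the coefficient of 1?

4

Multiply in 𝔽_7[t]: (t^3 + 4t^2 + 6t + 3)·(t^3 + 5t^2 + t + 5) = t^6 + 2t^5 + 6t^4 + 6t^2 + 5t + 1.
Reduce using t^5 ≡ 5t^3 + 3t^2 + 6t + 5 (mod t^5 + 2t^3 + 4t^2 + t + 2).
Reduced: 4t^4 + 6t^3 + 4t^2 + t + 4.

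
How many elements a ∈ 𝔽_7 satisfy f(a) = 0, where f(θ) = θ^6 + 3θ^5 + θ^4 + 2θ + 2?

Evaluate at each of the 7 elements of 𝔽_7:
f(0) = 2; f(1) = 2; f(2) = 0 → root; f(3) = 0 → root; f(4) = 0 → root; f(5) = 3; f(6) = 6.
Roots: {2, 3, 4}.

3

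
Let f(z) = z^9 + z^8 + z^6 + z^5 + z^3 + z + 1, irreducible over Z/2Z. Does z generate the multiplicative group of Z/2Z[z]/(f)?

Yes

|GF(2^9)^×| = 2^9 − 1 = 511. Prime factorization: 511 = 7·73.
f is primitive ⇔ z has order 511 in GF(2)[z]/(f), i.e. z^(511/q) ≠ 1 for each prime q | 511.
z^(73) mod f = z^6 + z^5 + z^3 + z^2 + z + 1.
z^(7) mod f = z^7.
None equal 1, so z has full order 511; f is primitive.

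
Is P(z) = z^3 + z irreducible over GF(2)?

No

Check for roots in GF(2): P(0) = 0 → root; P(1) = 0 → root.
P(0) = 0, so (z) divides P(z); P is reducible.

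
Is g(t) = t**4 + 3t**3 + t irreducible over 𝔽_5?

No

Check for roots in 𝔽_5: g(0) = 0 → root; g(1) = 0 → root; g(2) = 2; g(3) = 0 → root; g(4) = 2.
g(0) = 0, so (t) divides g(t); g is reducible.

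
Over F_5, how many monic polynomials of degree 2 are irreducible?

The number of monic irreducibles of degree 2 over GF(5) is (1/2)·Σ_{d∣2} μ(2/d) 5^d.
Divisors of 2: 1, 2; μ(2/d) for each: -1, 1.
Σ = − 5^1 + 5^2 = 20.
N = 20/2 = 10.

10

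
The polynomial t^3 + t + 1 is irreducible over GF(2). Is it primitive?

Yes

Write f(t) = t^3 + t + 1.
|GF(2^3)^×| = 2^3 − 1 = 7. Prime factorization: 7 = 7.
f is primitive ⇔ t has order 7 in GF(2)[t]/(f), i.e. t^(7/q) ≠ 1 for each prime q | 7.
t^(1) mod f = t.
None equal 1, so t has full order 7; f is primitive.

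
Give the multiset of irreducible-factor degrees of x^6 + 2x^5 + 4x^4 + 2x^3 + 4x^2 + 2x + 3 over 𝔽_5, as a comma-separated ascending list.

Write f(x) = x^6 + 2x^5 + 4x^4 + 2x^3 + 4x^2 + 2x + 3.
Roots in 𝔽_5: f(0) = 3; f(1) = 3; f(2) = 1; f(3) = 3; f(4) = 1.
Complete factorization: f(x) = (x^2 + x + 1)·(x^2 + 2x + 3)·(x^2 + 4x + 1).
Factor degrees with multiplicity: 2 + 2 + 2 = 6.

2, 2, 2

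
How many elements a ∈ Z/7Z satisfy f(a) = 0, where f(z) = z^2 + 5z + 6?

Evaluate at each of the 7 elements of Z/7Z:
f(0) = 6; f(1) = 5; f(2) = 6; f(3) = 2; f(4) = 0 → root; f(5) = 0 → root; f(6) = 2.
Roots: {4, 5}.

2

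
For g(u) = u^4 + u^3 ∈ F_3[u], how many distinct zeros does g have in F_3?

2

Evaluate at each of the 3 elements of F_3:
g(0) = 0 → root; g(1) = 2; g(2) = 0 → root.
Roots: {0, 2}.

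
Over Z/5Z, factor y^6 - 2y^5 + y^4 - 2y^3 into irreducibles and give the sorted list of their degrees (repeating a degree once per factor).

Write f(y) = y^6 - 2y^5 + y^4 - 2y^3.
Roots in Z/5Z: f(0) = 0 → root; f(1) = 3; f(2) = 0 → root; f(3) = 0 → root; f(4) = 1.
Linear factors from roots: (y), (y - 2), (y + 2).
Complete factorization: f(y) = (y + 2)·(y - 2)^2·(y)^3.
Factor degrees with multiplicity: 1 + 1 + 1 + 1 + 1 + 1 = 6.

1, 1, 1, 1, 1, 1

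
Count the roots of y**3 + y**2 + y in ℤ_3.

Write P(y) = y**3 + y**2 + y.
Evaluate at each of the 3 elements of ℤ_3:
P(0) = 0 → root; P(1) = 0 → root; P(2) = 2.
Roots: {0, 1}.

2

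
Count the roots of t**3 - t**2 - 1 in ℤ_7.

0

Write P(t) = t**3 - t**2 - 1.
Evaluate at each of the 7 elements of ℤ_7:
P(0) = 6; P(1) = 6; P(2) = 3; P(3) = 3; P(4) = 5; P(5) = 1; P(6) = 4.
No element is a root.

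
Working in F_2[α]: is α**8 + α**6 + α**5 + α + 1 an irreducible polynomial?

Yes

Write g(α) = α**8 + α**6 + α**5 + α + 1.
Check for roots in F_2: g(0) = 1; g(1) = 1.
No roots, so no linear factors.
Monic irreducibles of degree 2 over GF(2): α**2 + α + 1.
None of them divide g (all give nonzero remainder).
Monic irreducibles of degree 3 over GF(2): α**3 + α + 1, α**3 + α**2 + 1.
None of them divide g (all give nonzero remainder).
Monic irreducibles of degree 4 over GF(2): α**4 + α + 1, α**4 + α**3 + 1, α**4 + α**3 + α**2 + α + 1.
None of them divide g (all give nonzero remainder).
No irreducible factor of degree ≤ 4 exists, so g is irreducible over GF(2).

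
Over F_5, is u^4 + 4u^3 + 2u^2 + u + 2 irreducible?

No

Write m(u) = u^4 + 4u^3 + 2u^2 + u + 2.
Check for roots in F_5: m(0) = 2; m(1) = 0 → root; m(2) = 0 → root; m(3) = 2; m(4) = 0 → root.
m(1) = 0, so (u − 1) divides m(u); m is reducible.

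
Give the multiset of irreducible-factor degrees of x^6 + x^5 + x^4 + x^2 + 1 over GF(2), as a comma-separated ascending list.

Write h(x) = x^6 + x^5 + x^4 + x^2 + 1.
Roots in GF(2): h(0) = 1; h(1) = 1.
Complete factorization: h(x) = (x^6 + x^5 + x^4 + x^2 + 1).
Factor degrees with multiplicity: 6 = 6.

6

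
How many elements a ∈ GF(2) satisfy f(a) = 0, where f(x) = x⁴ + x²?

Evaluate at each of the 2 elements of GF(2):
f(0) = 0 → root; f(1) = 0 → root.
Roots: {0, 1}.

2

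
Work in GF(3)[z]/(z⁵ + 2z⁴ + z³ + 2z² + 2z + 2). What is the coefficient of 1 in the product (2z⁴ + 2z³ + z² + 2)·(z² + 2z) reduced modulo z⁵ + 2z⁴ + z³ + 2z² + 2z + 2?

Multiply in GF(3)[z]: (2z⁴ + 2z³ + z² + 2)·(z² + 2z) = 2z⁶ + 2z⁴ + 2z³ + 2z² + z.
Reduce using z⁵ ≡ z⁴ + 2z³ + z² + z + 1 (mod z⁵ + 2z⁴ + z³ + 2z² + 2z + 2).
Reduced: 2z⁴ + 2z³ + 2z + 2.

2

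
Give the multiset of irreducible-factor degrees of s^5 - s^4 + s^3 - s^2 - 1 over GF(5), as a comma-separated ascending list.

1, 4

Write g(s) = s^5 - s^4 + s^3 - s^2 - 1.
Roots in GF(5): g(0) = 4; g(1) = 4; g(2) = 4; g(3) = 4; g(4) = 0 → root.
Linear factors from roots: (s + 1).
Complete factorization: g(s) = (s + 1)·(s^4 - 2s^3 - 2s^2 + s - 1).
Factor degrees with multiplicity: 1 + 4 = 5.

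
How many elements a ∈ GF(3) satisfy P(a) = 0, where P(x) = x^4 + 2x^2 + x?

Evaluate at each of the 3 elements of GF(3):
P(0) = 0 → root; P(1) = 1; P(2) = 2.
Roots: {0}.

1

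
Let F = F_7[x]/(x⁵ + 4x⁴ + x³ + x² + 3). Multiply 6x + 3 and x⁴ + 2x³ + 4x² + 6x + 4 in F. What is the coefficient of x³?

3

Multiply in F_7[x]: (6x + 3)·(x⁴ + 2x³ + 4x² + 6x + 4) = 6x⁵ + x⁴ + 2x³ + 6x² + 5.
Reduce using x⁵ ≡ 3x⁴ + 6x³ + 6x² + 4 (mod x⁵ + 4x⁴ + x³ + x² + 3).
Reduced: 5x⁴ + 3x³ + 1.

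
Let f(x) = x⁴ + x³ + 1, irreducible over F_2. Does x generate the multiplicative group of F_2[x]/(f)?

|GF(2^4)^×| = 2^4 − 1 = 15. Prime factorization: 15 = 3·5.
f is primitive ⇔ x has order 15 in GF(2)[x]/(f), i.e. x^(15/q) ≠ 1 for each prime q | 15.
x^(5) mod f = x³ + x + 1.
x^(3) mod f = x³.
None equal 1, so x has full order 15; f is primitive.

Yes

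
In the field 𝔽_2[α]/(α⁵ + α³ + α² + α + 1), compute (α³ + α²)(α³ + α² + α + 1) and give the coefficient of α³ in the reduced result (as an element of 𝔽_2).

1

Multiply in 𝔽_2[α]: (α³ + α²)·(α³ + α² + α + 1) = α⁶ + α².
Reduce using α⁵ ≡ α³ + α² + α + 1 (mod α⁵ + α³ + α² + α + 1).
Reduced: α⁴ + α³ + α.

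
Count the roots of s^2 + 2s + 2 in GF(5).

Write h(s) = s^2 + 2s + 2.
Evaluate at each of the 5 elements of GF(5):
h(0) = 2; h(1) = 0 → root; h(2) = 0 → root; h(3) = 2; h(4) = 1.
Roots: {1, 2}.

2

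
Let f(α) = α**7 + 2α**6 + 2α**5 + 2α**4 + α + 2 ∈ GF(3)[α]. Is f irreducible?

Check for roots in GF(3): f(0) = 2; f(1) = 1; f(2) = 2.
No roots, so no linear factors.
Monic irreducibles of degree 2 over GF(3): α**2 + 1, α**2 + α + 2, α**2 + 2α + 2.
None of them divide f (all give nonzero remainder).
Degree-3 irreducible divisors: test the 8 monic irreducibles of degree 3 over GF(3).
None of them divide f (all give nonzero remainder).
No irreducible factor of degree ≤ 3 exists, so f is irreducible over GF(3).

Yes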